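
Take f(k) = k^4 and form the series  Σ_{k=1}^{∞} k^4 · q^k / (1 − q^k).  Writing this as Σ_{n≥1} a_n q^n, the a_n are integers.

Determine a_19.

a_19 = 130322

n=19: 19·1 1·19  f→[130321+1]=130322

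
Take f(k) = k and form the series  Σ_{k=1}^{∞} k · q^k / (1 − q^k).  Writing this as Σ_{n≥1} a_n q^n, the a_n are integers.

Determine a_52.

a_52 = 98

n=52: 52·1 26·2 13·4 4·13 2·26 1·52  f→[52+26+13+4+2+1]=98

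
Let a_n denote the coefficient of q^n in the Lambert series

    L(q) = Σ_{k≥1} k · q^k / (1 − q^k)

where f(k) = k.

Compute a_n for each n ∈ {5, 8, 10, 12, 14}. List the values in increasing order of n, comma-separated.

6, 15, 18, 28, 24

q^5  k|5↦f(k): 5:5 1:1  a_5=6
q^8  k|8↦f(k): 8:8 4:4 2:2 1:1  a_8=15
q^10  k|10↦f(k): 10:10 5:5 2:2 1:1  a_10=18
n=12: 12·1 6·2 4·3 3·4 2·6 1·12  f→[12+6+4+3+2+1]=28
[q^14] f(14)=14,f(7)=7,f(2)=2,f(1)=1 ⇒ 24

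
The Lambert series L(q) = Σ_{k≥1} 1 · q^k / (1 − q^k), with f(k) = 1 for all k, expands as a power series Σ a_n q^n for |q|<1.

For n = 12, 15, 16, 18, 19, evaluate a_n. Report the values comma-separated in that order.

[q^12] f(12)=1,f(6)=1,f(4)=1,f(3)=1,f(2)=1,f(1)=1 ⇒ 6
n=15: 15·1 5·3 3·5 1·15  f→[1+1+1+1]=4
n=16: 1·16 2·8 4·4 8·2 16·1  f→[1+1+1+1+1]=5
[q^18] f(18)=1,f(9)=1,f(6)=1,f(3)=1,f(2)=1,f(1)=1 ⇒ 6
n=19: 19·1 1·19  f→[1+1]=2

6, 4, 5, 6, 2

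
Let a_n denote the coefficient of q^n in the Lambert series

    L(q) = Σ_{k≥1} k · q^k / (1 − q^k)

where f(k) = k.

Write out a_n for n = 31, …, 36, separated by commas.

32, 63, 48, 54, 48, 91

[q^31] f(31)=31,f(1)=1 ⇒ 32
d|32:{32,16,8,4,2,1}  Σf=32+16+8+4+2+1=63
q^33  k|33↦f(k): 1:1 3:3 11:11 33:33  a_33=48
[q^34] f(1)=1,f(2)=2,f(17)=17,f(34)=34 ⇒ 54
n=35: 1·35 5·7 7·5 35·1  f→[1+5+7+35]=48
n=36: 36·1 18·2 12·3 9·4 6·6 4·9 3·12 2·18 1·36  f→[36+18+12+9+6+4+3+2+1]=91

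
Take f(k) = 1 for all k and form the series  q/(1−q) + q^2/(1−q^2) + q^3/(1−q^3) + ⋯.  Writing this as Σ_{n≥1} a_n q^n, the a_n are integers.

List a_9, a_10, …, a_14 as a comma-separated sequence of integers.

3, 4, 2, 6, 2, 4

n=9: 9·1 3·3 1·9  f→[1+1+1]=3
n=10: 1·10 2·5 5·2 10·1  f→[1+1+1+1]=4
q^11  k|11↦f(k): 1:1 11:1  a_11=2
q^12  k|12↦f(k): 12:1 6:1 4:1 3:1 2:1 1:1  a_12=6
[q^13] f(13)=1,f(1)=1 ⇒ 2
[q^14] f(14)=1,f(7)=1,f(2)=1,f(1)=1 ⇒ 4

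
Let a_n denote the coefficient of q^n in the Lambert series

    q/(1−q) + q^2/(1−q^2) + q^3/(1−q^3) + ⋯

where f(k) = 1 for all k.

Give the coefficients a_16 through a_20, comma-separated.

5, 2, 6, 2, 6

n=16: 16·1 8·2 4·4 2·8 1·16  f→[1+1+1+1+1]=5
q^17  k|17↦f(k): 1:1 17:1  a_17=2
d|18:{18,9,6,3,2,1}  Σf=1+1+1+1+1+1=6
n=19: 19·1 1·19  f→[1+1]=2
[q^20] f(20)=1,f(10)=1,f(5)=1,f(4)=1,f(2)=1,f(1)=1 ⇒ 6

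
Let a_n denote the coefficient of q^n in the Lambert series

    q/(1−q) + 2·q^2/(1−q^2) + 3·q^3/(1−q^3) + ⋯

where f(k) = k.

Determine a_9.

q^9  k|9↦f(k): 9:9 3:3 1:1  a_9=13

a_9 = 13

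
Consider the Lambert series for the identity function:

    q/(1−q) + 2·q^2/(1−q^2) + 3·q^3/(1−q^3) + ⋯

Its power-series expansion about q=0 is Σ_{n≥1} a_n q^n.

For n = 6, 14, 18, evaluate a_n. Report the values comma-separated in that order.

12, 24, 39

d|6:{1,2,3,6}  Σf=1+2+3+6=12
n=14: 14·1 7·2 2·7 1·14  f→[14+7+2+1]=24
d|18:{18,9,6,3,2,1}  Σf=18+9+6+3+2+1=39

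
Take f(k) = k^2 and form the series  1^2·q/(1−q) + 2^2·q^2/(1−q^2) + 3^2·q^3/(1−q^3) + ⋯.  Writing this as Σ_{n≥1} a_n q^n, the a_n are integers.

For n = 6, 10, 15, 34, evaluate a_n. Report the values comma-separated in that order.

q^6  k|6↦f(k): 1:1 2:4 3:9 6:36  a_6=50
q^10  k|10↦f(k): 1:1 2:4 5:25 10:100  a_10=130
d|15:{1,3,5,15}  Σf=1+9+25+225=260
d|34:{1,2,17,34}  Σf=1+4+289+1156=1450

50, 130, 260, 1450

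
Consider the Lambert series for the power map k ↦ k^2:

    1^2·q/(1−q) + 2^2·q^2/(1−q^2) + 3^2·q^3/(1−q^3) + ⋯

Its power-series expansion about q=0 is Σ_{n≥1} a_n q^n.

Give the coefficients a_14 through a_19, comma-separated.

250, 260, 341, 290, 455, 362

d|14:{1,2,7,14}  Σf=1+4+49+196=250
[q^15] f(15)=225,f(5)=25,f(3)=9,f(1)=1 ⇒ 260
q^16  k|16↦f(k): 1:1 2:4 4:16 8:64 16:256  a_16=341
n=17: 1·17 17·1  f→[1+289]=290
d|18:{18,9,6,3,2,1}  Σf=324+81+36+9+4+1=455
[q^19] f(19)=361,f(1)=1 ⇒ 362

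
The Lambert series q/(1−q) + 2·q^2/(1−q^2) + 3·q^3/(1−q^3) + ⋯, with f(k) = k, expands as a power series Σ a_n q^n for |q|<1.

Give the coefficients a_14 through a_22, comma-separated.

24, 24, 31, 18, 39, 20, 42, 32, 36

q^14  k|14↦f(k): 14:14 7:7 2:2 1:1  a_14=24
[q^15] f(15)=15,f(5)=5,f(3)=3,f(1)=1 ⇒ 24
n=16: 1·16 2·8 4·4 8·2 16·1  f→[1+2+4+8+16]=31
n=17: 17·1 1·17  f→[17+1]=18
n=18: 1·18 2·9 3·6 6·3 9·2 18·1  f→[1+2+3+6+9+18]=39
d|19:{1,19}  Σf=1+19=20
n=20: 20·1 10·2 5·4 4·5 2·10 1·20  f→[20+10+5+4+2+1]=42
d|21:{1,3,7,21}  Σf=1+3+7+21=32
n=22: 1·22 2·11 11·2 22·1  f→[1+2+11+22]=36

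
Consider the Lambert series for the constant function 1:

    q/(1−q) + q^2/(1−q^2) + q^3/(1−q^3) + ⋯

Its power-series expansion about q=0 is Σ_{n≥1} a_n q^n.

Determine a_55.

d|55:{1,5,11,55}  Σf=1+1+1+1=4

a_55 = 4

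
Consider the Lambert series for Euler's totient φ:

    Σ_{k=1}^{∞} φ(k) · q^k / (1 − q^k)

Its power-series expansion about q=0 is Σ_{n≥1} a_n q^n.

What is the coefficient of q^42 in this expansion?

q^42  k|42↦φ(k): 1:1 2:1 3:2 6:2 7:6 14:6 21:12 42:12  a_42=42

a_42 = 42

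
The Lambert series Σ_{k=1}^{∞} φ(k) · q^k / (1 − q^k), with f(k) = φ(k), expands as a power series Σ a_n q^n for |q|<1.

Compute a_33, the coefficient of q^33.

q^33  k|33↦φ(k): 33:20 11:10 3:2 1:1  a_33=33

a_33 = 33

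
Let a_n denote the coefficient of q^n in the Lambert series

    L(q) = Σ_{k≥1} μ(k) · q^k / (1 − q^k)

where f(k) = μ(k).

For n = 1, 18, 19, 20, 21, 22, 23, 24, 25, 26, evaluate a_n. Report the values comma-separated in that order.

q^1  k|1↦μ(k): 1:1  a_1=1
d|18:{1,2,3,6,9,18}  Σμ=1+(-1)+(-1)+1+0+0=0
q^19  k|19↦μ(k): 1:1 19:-1  a_19=0
d|20:{1,2,4,5,10,20}  Σμ=1+(-1)+0+(-1)+1+0=0
n=21: 21·1 7·3 3·7 1·21  μ→[1+(-1)+(-1)+1]=0
q^22  k|22↦μ(k): 22:1 11:-1 2:-1 1:1  a_22=0
d|23:{23,1}  Σμ=(-1)+1=0
q^24  k|24↦μ(k): 24:0 12:0 8:0 6:1 4:0 3:-1 2:-1 1:1  a_24=0
q^25  k|25↦μ(k): 1:1 5:-1 25:0  a_25=0
[q^26] μ(26)=1,μ(13)=-1,μ(2)=-1,μ(1)=1 ⇒ 0

1, 0, 0, 0, 0, 0, 0, 0, 0, 0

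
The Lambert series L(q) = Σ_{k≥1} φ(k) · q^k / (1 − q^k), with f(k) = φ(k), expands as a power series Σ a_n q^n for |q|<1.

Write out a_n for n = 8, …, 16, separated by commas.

[q^8] φ(8)=4,φ(4)=2,φ(2)=1,φ(1)=1 ⇒ 8
[q^9] φ(1)=1,φ(3)=2,φ(9)=6 ⇒ 9
n=10: 1·10 2·5 5·2 10·1  φ→[1+1+4+4]=10
[q^11] φ(11)=10,φ(1)=1 ⇒ 11
q^12  k|12↦φ(k): 1:1 2:1 3:2 4:2 6:2 12:4  a_12=12
[q^13] φ(13)=12,φ(1)=1 ⇒ 13
[q^14] φ(14)=6,φ(7)=6,φ(2)=1,φ(1)=1 ⇒ 14
q^15  k|15↦φ(k): 1:1 3:2 5:4 15:8  a_15=15
n=16: 16·1 8·2 4·4 2·8 1·16  φ→[8+4+2+1+1]=16

8, 9, 10, 11, 12, 13, 14, 15, 16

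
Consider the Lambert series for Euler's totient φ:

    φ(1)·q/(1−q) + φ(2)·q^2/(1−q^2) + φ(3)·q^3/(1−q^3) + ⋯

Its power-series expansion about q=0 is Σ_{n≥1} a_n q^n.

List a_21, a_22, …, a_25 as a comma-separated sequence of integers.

[q^21] φ(21)=12,φ(7)=6,φ(3)=2,φ(1)=1 ⇒ 21
n=22: 22·1 11·2 2·11 1·22  φ→[10+10+1+1]=22
[q^23] φ(1)=1,φ(23)=22 ⇒ 23
q^24  k|24↦φ(k): 1:1 2:1 3:2 4:2 6:2 8:4 12:4 24:8  a_24=24
[q^25] φ(25)=20,φ(5)=4,φ(1)=1 ⇒ 25

21, 22, 23, 24, 25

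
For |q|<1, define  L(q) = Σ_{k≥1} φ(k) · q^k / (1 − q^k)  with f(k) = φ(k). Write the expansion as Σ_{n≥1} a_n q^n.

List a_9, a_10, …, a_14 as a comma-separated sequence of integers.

q^9  k|9↦φ(k): 9:6 3:2 1:1  a_9=9
[q^10] φ(10)=4,φ(5)=4,φ(2)=1,φ(1)=1 ⇒ 10
q^11  k|11↦φ(k): 1:1 11:10  a_11=11
d|12:{1,2,3,4,6,12}  Σφ=1+1+2+2+2+4=12
q^13  k|13↦φ(k): 13:12 1:1  a_13=13
q^14  k|14↦φ(k): 14:6 7:6 2:1 1:1  a_14=14

9, 10, 11, 12, 13, 14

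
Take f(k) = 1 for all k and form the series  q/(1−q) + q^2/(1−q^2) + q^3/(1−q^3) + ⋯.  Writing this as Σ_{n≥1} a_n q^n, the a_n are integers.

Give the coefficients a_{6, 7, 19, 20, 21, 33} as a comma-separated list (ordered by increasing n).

[q^6] f(6)=1,f(3)=1,f(2)=1,f(1)=1 ⇒ 4
d|7:{7,1}  Σf=1+1=2
[q^19] f(19)=1,f(1)=1 ⇒ 2
q^20  k|20↦f(k): 20:1 10:1 5:1 4:1 2:1 1:1  a_20=6
q^21  k|21↦f(k): 21:1 7:1 3:1 1:1  a_21=4
n=33: 1·33 3·11 11·3 33·1  f→[1+1+1+1]=4

4, 2, 2, 6, 4, 4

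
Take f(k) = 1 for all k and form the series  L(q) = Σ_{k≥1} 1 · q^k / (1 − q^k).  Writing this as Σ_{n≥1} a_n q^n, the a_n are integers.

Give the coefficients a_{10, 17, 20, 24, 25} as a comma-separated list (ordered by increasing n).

4, 2, 6, 8, 3

[q^10] f(1)=1,f(2)=1,f(5)=1,f(10)=1 ⇒ 4
n=17: 1·17 17·1  f→[1+1]=2
d|20:{20,10,5,4,2,1}  Σf=1+1+1+1+1+1=6
d|24:{1,2,3,4,6,8,12,24}  Σf=1+1+1+1+1+1+1+1=8
d|25:{25,5,1}  Σf=1+1+1=3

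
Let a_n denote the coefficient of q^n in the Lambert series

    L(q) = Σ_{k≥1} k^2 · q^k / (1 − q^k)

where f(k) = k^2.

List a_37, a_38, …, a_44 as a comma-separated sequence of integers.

q^37  k|37↦f(k): 1:1 37:1369  a_37=1370
q^38  k|38↦f(k): 38:1444 19:361 2:4 1:1  a_38=1810
q^39  k|39↦f(k): 39:1521 13:169 3:9 1:1  a_39=1700
[q^40] f(1)=1,f(2)=4,f(4)=16,f(5)=25,f(8)=64,f(10)=100,f(20)=400,f(40)=1600 ⇒ 2210
d|41:{41,1}  Σf=1681+1=1682
d|42:{42,21,14,7,6,3,2,1}  Σf=1764+441+196+49+36+9+4+1=2500
q^43  k|43↦f(k): 1:1 43:1849  a_43=1850
q^44  k|44↦f(k): 1:1 2:4 4:16 11:121 22:484 44:1936  a_44=2562

1370, 1810, 1700, 2210, 1682, 2500, 1850, 2562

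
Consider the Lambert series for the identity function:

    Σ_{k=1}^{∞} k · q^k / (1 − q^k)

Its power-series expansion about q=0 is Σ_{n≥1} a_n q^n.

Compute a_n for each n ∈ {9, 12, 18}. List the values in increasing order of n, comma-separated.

13, 28, 39

n=9: 9·1 3·3 1·9  f→[9+3+1]=13
d|12:{12,6,4,3,2,1}  Σf=12+6+4+3+2+1=28
n=18: 18·1 9·2 6·3 3·6 2·9 1·18  f→[18+9+6+3+2+1]=39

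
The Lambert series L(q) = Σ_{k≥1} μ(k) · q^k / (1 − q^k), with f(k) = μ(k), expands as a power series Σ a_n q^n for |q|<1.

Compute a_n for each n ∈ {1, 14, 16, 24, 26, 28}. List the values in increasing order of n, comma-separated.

1, 0, 0, 0, 0, 0

d|1:{1}  Σμ=1=1
n=14: 14·1 7·2 2·7 1·14  μ→[1+(-1)+(-1)+1]=0
n=16: 16·1 8·2 4·4 2·8 1·16  μ→[0+0+0+(-1)+1]=0
n=24: 1·24 2·12 3·8 4·6 6·4 8·3 12·2 24·1  μ→[1+(-1)+(-1)+0+1+0+0+0]=0
[q^26] μ(1)=1,μ(2)=-1,μ(13)=-1,μ(26)=1 ⇒ 0
d|28:{28,14,7,4,2,1}  Σμ=0+1+(-1)+0+(-1)+1=0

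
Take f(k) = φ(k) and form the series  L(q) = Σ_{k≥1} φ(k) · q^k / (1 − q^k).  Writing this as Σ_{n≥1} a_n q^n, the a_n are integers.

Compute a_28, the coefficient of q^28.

n=28: 1·28 2·14 4·7 7·4 14·2 28·1  φ→[1+1+2+6+6+12]=28

a_28 = 28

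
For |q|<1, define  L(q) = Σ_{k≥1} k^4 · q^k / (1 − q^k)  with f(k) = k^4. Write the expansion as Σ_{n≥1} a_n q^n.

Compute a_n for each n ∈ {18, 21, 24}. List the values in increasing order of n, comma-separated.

112931, 196964, 358258

d|18:{18,9,6,3,2,1}  Σf=104976+6561+1296+81+16+1=112931
n=21: 21·1 7·3 3·7 1·21  f→[194481+2401+81+1]=196964
d|24:{1,2,3,4,6,8,12,24}  Σf=1+16+81+256+1296+4096+20736+331776=358258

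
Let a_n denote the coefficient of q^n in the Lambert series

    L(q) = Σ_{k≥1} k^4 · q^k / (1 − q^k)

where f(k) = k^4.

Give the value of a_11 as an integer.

a_11 = 14642

n=11: 11·1 1·11  f→[14641+1]=14642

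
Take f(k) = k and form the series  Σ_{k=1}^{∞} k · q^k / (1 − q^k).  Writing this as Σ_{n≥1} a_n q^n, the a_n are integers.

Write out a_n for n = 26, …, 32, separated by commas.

n=26: 1·26 2·13 13·2 26·1  f→[1+2+13+26]=42
d|27:{1,3,9,27}  Σf=1+3+9+27=40
n=28: 1·28 2·14 4·7 7·4 14·2 28·1  f→[1+2+4+7+14+28]=56
d|29:{29,1}  Σf=29+1=30
d|30:{1,2,3,5,6,10,15,30}  Σf=1+2+3+5+6+10+15+30=72
q^31  k|31↦f(k): 31:31 1:1  a_31=32
n=32: 32·1 16·2 8·4 4·8 2·16 1·32  f→[32+16+8+4+2+1]=63

42, 40, 56, 30, 72, 32, 63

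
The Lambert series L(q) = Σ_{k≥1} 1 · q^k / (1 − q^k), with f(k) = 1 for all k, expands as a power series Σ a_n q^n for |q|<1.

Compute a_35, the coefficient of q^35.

q^35  k|35↦f(k): 35:1 7:1 5:1 1:1  a_35=4

a_35 = 4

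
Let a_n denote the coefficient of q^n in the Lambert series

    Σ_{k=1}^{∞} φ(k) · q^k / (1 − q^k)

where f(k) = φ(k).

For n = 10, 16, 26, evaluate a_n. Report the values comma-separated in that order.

d|10:{10,5,2,1}  Σφ=4+4+1+1=10
n=16: 1·16 2·8 4·4 8·2 16·1  φ→[1+1+2+4+8]=16
[q^26] φ(26)=12,φ(13)=12,φ(2)=1,φ(1)=1 ⇒ 26

10, 16, 26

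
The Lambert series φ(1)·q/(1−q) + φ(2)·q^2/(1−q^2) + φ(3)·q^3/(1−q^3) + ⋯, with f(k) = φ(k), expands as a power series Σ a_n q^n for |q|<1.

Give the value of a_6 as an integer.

[q^6] φ(6)=2,φ(3)=2,φ(2)=1,φ(1)=1 ⇒ 6

a_6 = 6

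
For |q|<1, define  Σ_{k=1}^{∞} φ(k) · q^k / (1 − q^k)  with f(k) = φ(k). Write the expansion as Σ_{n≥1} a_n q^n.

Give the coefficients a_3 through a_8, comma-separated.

d|3:{1,3}  Σφ=1+2=3
n=4: 4·1 2·2 1·4  φ→[2+1+1]=4
d|5:{1,5}  Σφ=1+4=5
n=6: 6·1 3·2 2·3 1·6  φ→[2+2+1+1]=6
n=7: 1·7 7·1  φ→[1+6]=7
[q^8] φ(8)=4,φ(4)=2,φ(2)=1,φ(1)=1 ⇒ 8

3, 4, 5, 6, 7, 8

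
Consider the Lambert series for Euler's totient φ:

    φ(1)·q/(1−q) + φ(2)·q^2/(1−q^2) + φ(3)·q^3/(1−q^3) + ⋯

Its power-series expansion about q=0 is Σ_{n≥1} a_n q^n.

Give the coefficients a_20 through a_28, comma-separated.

[q^20] φ(1)=1,φ(2)=1,φ(4)=2,φ(5)=4,φ(10)=4,φ(20)=8 ⇒ 20
q^21  k|21↦φ(k): 1:1 3:2 7:6 21:12  a_21=21
n=22: 1·22 2·11 11·2 22·1  φ→[1+1+10+10]=22
d|23:{23,1}  Σφ=22+1=23
n=24: 1·24 2·12 3·8 4·6 6·4 8·3 12·2 24·1  φ→[1+1+2+2+2+4+4+8]=24
[q^25] φ(25)=20,φ(5)=4,φ(1)=1 ⇒ 25
[q^26] φ(1)=1,φ(2)=1,φ(13)=12,φ(26)=12 ⇒ 26
q^27  k|27↦φ(k): 1:1 3:2 9:6 27:18  a_27=27
n=28: 28·1 14·2 7·4 4·7 2·14 1·28  φ→[12+6+6+2+1+1]=28

20, 21, 22, 23, 24, 25, 26, 27, 28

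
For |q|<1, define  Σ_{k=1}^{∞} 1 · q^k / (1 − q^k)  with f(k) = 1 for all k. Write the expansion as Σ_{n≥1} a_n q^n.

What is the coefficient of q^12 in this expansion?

n=12: 1·12 2·6 3·4 4·3 6·2 12·1  f→[1+1+1+1+1+1]=6

a_12 = 6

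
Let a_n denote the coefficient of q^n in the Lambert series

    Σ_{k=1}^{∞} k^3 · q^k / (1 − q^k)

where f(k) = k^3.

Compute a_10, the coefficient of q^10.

a_10 = 1134

[q^10] f(1)=1,f(2)=8,f(5)=125,f(10)=1000 ⇒ 1134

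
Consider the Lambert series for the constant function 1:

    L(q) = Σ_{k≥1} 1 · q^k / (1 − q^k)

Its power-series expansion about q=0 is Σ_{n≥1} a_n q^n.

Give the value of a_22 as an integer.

a_22 = 4

n=22: 1·22 2·11 11·2 22·1  f→[1+1+1+1]=4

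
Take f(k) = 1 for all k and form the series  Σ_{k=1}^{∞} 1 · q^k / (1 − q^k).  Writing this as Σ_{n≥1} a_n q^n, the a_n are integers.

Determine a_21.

a_21 = 4

[q^21] f(1)=1,f(3)=1,f(7)=1,f(21)=1 ⇒ 4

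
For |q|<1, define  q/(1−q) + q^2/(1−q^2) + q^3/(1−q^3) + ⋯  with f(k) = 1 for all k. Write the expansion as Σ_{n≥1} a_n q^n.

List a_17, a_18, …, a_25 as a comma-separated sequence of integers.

2, 6, 2, 6, 4, 4, 2, 8, 3

[q^17] f(17)=1,f(1)=1 ⇒ 2
[q^18] f(1)=1,f(2)=1,f(3)=1,f(6)=1,f(9)=1,f(18)=1 ⇒ 6
[q^19] f(1)=1,f(19)=1 ⇒ 2
d|20:{20,10,5,4,2,1}  Σf=1+1+1+1+1+1=6
[q^21] f(1)=1,f(3)=1,f(7)=1,f(21)=1 ⇒ 4
n=22: 22·1 11·2 2·11 1·22  f→[1+1+1+1]=4
q^23  k|23↦f(k): 1:1 23:1  a_23=2
[q^24] f(24)=1,f(12)=1,f(8)=1,f(6)=1,f(4)=1,f(3)=1,f(2)=1,f(1)=1 ⇒ 8
q^25  k|25↦f(k): 25:1 5:1 1:1  a_25=3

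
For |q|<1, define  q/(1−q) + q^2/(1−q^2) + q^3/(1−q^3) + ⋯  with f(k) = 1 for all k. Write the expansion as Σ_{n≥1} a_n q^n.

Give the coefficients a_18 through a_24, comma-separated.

6, 2, 6, 4, 4, 2, 8

d|18:{1,2,3,6,9,18}  Σf=1+1+1+1+1+1=6
[q^19] f(1)=1,f(19)=1 ⇒ 2
n=20: 20·1 10·2 5·4 4·5 2·10 1·20  f→[1+1+1+1+1+1]=6
n=21: 1·21 3·7 7·3 21·1  f→[1+1+1+1]=4
d|22:{22,11,2,1}  Σf=1+1+1+1=4
n=23: 1·23 23·1  f→[1+1]=2
[q^24] f(24)=1,f(12)=1,f(8)=1,f(6)=1,f(4)=1,f(3)=1,f(2)=1,f(1)=1 ⇒ 8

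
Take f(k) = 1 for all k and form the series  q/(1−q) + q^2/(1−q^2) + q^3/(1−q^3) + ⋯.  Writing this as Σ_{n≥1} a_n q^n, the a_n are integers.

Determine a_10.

q^10  k|10↦f(k): 1:1 2:1 5:1 10:1  a_10=4

a_10 = 4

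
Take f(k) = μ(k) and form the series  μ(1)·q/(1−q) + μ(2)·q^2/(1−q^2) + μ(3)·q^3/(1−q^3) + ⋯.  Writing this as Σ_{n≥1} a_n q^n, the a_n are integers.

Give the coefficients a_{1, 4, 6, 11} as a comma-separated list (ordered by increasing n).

q^1  k|1↦μ(k): 1:1  a_1=1
[q^4] μ(4)=0,μ(2)=-1,μ(1)=1 ⇒ 0
q^6  k|6↦μ(k): 1:1 2:-1 3:-1 6:1  a_6=0
d|11:{11,1}  Σμ=(-1)+1=0

1, 0, 0, 0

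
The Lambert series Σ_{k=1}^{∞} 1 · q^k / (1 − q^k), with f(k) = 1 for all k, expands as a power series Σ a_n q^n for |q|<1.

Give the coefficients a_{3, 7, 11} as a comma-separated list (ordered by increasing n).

2, 2, 2

d|3:{1,3}  Σf=1+1=2
d|7:{7,1}  Σf=1+1=2
n=11: 11·1 1·11  f→[1+1]=2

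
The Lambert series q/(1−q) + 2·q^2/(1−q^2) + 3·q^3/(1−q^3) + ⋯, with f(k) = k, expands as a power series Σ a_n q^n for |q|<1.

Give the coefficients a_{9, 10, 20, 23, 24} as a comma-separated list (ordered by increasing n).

q^9  k|9↦f(k): 9:9 3:3 1:1  a_9=13
n=10: 1·10 2·5 5·2 10·1  f→[1+2+5+10]=18
n=20: 20·1 10·2 5·4 4·5 2·10 1·20  f→[20+10+5+4+2+1]=42
d|23:{1,23}  Σf=1+23=24
d|24:{24,12,8,6,4,3,2,1}  Σf=24+12+8+6+4+3+2+1=60

13, 18, 42, 24, 60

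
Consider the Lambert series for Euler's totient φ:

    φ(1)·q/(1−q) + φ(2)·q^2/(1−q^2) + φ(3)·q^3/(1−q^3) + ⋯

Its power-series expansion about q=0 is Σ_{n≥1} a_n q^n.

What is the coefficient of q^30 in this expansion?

n=30: 1·30 2·15 3·10 5·6 6·5 10·3 15·2 30·1  φ→[1+1+2+4+2+4+8+8]=30

a_30 = 30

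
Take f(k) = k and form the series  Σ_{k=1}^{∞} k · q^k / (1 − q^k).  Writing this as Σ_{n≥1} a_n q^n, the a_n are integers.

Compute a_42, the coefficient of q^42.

q^42  k|42↦f(k): 1:1 2:2 3:3 6:6 7:7 14:14 21:21 42:42  a_42=96

a_42 = 96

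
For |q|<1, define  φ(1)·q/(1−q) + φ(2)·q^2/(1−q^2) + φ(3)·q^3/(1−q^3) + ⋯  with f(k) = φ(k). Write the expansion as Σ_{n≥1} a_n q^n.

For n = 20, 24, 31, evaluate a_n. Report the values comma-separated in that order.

q^20  k|20↦φ(k): 20:8 10:4 5:4 4:2 2:1 1:1  a_20=20
n=24: 24·1 12·2 8·3 6·4 4·6 3·8 2·12 1·24  φ→[8+4+4+2+2+2+1+1]=24
q^31  k|31↦φ(k): 31:30 1:1  a_31=31

20, 24, 31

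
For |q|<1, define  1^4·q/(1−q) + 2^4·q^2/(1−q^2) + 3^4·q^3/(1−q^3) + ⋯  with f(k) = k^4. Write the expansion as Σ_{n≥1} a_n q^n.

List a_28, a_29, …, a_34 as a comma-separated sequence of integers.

[q^28] f(28)=614656,f(14)=38416,f(7)=2401,f(4)=256,f(2)=16,f(1)=1 ⇒ 655746
d|29:{29,1}  Σf=707281+1=707282
n=30: 1·30 2·15 3·10 5·6 6·5 10·3 15·2 30·1  f→[1+16+81+625+1296+10000+50625+810000]=872644
n=31: 1·31 31·1  f→[1+923521]=923522
n=32: 32·1 16·2 8·4 4·8 2·16 1·32  f→[1048576+65536+4096+256+16+1]=1118481
n=33: 33·1 11·3 3·11 1·33  f→[1185921+14641+81+1]=1200644
q^34  k|34↦f(k): 1:1 2:16 17:83521 34:1336336  a_34=1419874

655746, 707282, 872644, 923522, 1118481, 1200644, 1419874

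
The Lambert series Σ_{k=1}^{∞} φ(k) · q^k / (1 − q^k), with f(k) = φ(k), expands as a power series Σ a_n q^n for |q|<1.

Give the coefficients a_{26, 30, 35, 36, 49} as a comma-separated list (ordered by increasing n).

d|26:{1,2,13,26}  Σφ=1+1+12+12=26
q^30  k|30↦φ(k): 30:8 15:8 10:4 6:2 5:4 3:2 2:1 1:1  a_30=30
n=35: 1·35 5·7 7·5 35·1  φ→[1+4+6+24]=35
d|36:{1,2,3,4,6,9,12,18,36}  Σφ=1+1+2+2+2+6+4+6+12=36
n=49: 49·1 7·7 1·49  φ→[42+6+1]=49

26, 30, 35, 36, 49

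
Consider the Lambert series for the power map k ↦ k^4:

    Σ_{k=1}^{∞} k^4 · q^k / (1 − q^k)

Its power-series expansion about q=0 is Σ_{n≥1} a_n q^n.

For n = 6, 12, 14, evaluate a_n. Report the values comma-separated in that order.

[q^6] f(6)=1296,f(3)=81,f(2)=16,f(1)=1 ⇒ 1394
n=12: 12·1 6·2 4·3 3·4 2·6 1·12  f→[20736+1296+256+81+16+1]=22386
d|14:{14,7,2,1}  Σf=38416+2401+16+1=40834

1394, 22386, 40834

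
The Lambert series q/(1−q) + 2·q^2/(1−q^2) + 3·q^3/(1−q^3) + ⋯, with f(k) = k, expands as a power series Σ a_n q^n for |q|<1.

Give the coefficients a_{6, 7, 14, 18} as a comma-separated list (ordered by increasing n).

d|6:{1,2,3,6}  Σf=1+2+3+6=12
d|7:{1,7}  Σf=1+7=8
q^14  k|14↦f(k): 14:14 7:7 2:2 1:1  a_14=24
[q^18] f(1)=1,f(2)=2,f(3)=3,f(6)=6,f(9)=9,f(18)=18 ⇒ 39

12, 8, 24, 39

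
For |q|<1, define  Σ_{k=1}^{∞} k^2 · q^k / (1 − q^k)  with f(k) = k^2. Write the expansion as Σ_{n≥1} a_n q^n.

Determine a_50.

[q^50] f(50)=2500,f(25)=625,f(10)=100,f(5)=25,f(2)=4,f(1)=1 ⇒ 3255

a_50 = 3255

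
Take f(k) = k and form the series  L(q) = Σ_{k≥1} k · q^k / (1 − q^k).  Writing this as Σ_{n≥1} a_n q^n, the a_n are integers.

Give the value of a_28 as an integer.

a_28 = 56

d|28:{1,2,4,7,14,28}  Σf=1+2+4+7+14+28=56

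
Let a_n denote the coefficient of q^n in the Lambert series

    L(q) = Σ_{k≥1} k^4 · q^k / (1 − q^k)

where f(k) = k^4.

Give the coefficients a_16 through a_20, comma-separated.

d|16:{1,2,4,8,16}  Σf=1+16+256+4096+65536=69905
n=17: 1·17 17·1  f→[1+83521]=83522
d|18:{18,9,6,3,2,1}  Σf=104976+6561+1296+81+16+1=112931
d|19:{19,1}  Σf=130321+1=130322
q^20  k|20↦f(k): 20:160000 10:10000 5:625 4:256 2:16 1:1  a_20=170898

69905, 83522, 112931, 130322, 170898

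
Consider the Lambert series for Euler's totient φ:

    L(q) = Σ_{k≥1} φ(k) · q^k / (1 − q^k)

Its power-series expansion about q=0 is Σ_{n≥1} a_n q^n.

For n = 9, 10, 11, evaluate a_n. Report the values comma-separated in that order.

[q^9] φ(1)=1,φ(3)=2,φ(9)=6 ⇒ 9
d|10:{10,5,2,1}  Σφ=4+4+1+1=10
q^11  k|11↦φ(k): 1:1 11:10  a_11=11

9, 10, 11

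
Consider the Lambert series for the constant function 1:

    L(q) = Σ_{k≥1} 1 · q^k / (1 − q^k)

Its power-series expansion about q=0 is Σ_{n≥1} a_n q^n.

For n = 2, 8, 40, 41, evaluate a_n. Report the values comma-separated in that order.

n=2: 1·2 2·1  f→[1+1]=2
q^8  k|8↦f(k): 8:1 4:1 2:1 1:1  a_8=4
d|40:{1,2,4,5,8,10,20,40}  Σf=1+1+1+1+1+1+1+1=8
q^41  k|41↦f(k): 1:1 41:1  a_41=2

2, 4, 8, 2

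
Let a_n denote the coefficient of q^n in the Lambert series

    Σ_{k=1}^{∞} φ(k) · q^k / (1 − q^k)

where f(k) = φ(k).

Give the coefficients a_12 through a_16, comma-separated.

d|12:{12,6,4,3,2,1}  Σφ=4+2+2+2+1+1=12
n=13: 13·1 1·13  φ→[12+1]=13
n=14: 1·14 2·7 7·2 14·1  φ→[1+1+6+6]=14
n=15: 15·1 5·3 3·5 1·15  φ→[8+4+2+1]=15
n=16: 1·16 2·8 4·4 8·2 16·1  φ→[1+1+2+4+8]=16

12, 13, 14, 15, 16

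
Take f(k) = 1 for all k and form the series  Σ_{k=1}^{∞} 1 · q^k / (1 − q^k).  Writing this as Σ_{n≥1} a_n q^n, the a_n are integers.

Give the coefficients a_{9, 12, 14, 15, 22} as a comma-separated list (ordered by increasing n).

q^9  k|9↦f(k): 9:1 3:1 1:1  a_9=3
d|12:{1,2,3,4,6,12}  Σf=1+1+1+1+1+1=6
[q^14] f(1)=1,f(2)=1,f(7)=1,f(14)=1 ⇒ 4
[q^15] f(1)=1,f(3)=1,f(5)=1,f(15)=1 ⇒ 4
q^22  k|22↦f(k): 22:1 11:1 2:1 1:1  a_22=4

3, 6, 4, 4, 4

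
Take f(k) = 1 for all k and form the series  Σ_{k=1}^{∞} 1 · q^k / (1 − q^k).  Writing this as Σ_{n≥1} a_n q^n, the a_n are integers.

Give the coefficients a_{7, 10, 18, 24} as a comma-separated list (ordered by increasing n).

[q^7] f(1)=1,f(7)=1 ⇒ 2
[q^10] f(1)=1,f(2)=1,f(5)=1,f(10)=1 ⇒ 4
[q^18] f(1)=1,f(2)=1,f(3)=1,f(6)=1,f(9)=1,f(18)=1 ⇒ 6
n=24: 24·1 12·2 8·3 6·4 4·6 3·8 2·12 1·24  f→[1+1+1+1+1+1+1+1]=8

2, 4, 6, 8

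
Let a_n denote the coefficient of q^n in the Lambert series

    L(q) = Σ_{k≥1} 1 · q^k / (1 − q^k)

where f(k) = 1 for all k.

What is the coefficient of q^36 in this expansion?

d|36:{1,2,3,4,6,9,12,18,36}  Σf=1+1+1+1+1+1+1+1+1=9

a_36 = 9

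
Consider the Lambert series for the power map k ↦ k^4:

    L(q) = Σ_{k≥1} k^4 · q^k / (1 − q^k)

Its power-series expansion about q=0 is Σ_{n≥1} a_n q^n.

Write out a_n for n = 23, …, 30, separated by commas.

279842, 358258, 391251, 485554, 538084, 655746, 707282, 872644

q^23  k|23↦f(k): 23:279841 1:1  a_23=279842
n=24: 24·1 12·2 8·3 6·4 4·6 3·8 2·12 1·24  f→[331776+20736+4096+1296+256+81+16+1]=358258
n=25: 1·25 5·5 25·1  f→[1+625+390625]=391251
q^26  k|26↦f(k): 26:456976 13:28561 2:16 1:1  a_26=485554
d|27:{1,3,9,27}  Σf=1+81+6561+531441=538084
q^28  k|28↦f(k): 28:614656 14:38416 7:2401 4:256 2:16 1:1  a_28=655746
[q^29] f(29)=707281,f(1)=1 ⇒ 707282
d|30:{1,2,3,5,6,10,15,30}  Σf=1+16+81+625+1296+10000+50625+810000=872644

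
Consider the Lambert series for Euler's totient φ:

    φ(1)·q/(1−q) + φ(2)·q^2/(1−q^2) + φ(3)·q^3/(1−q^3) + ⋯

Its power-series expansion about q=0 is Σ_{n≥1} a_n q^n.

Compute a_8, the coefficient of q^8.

q^8  k|8↦φ(k): 8:4 4:2 2:1 1:1  a_8=8

a_8 = 8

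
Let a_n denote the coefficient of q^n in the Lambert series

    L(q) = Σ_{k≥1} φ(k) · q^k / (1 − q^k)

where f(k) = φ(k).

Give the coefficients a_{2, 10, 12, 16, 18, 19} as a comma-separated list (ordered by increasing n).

d|2:{2,1}  Σφ=1+1=2
[q^10] φ(10)=4,φ(5)=4,φ(2)=1,φ(1)=1 ⇒ 10
q^12  k|12↦φ(k): 12:4 6:2 4:2 3:2 2:1 1:1  a_12=12
q^16  k|16↦φ(k): 1:1 2:1 4:2 8:4 16:8  a_16=16
q^18  k|18↦φ(k): 1:1 2:1 3:2 6:2 9:6 18:6  a_18=18
n=19: 1·19 19·1  φ→[1+18]=19

2, 10, 12, 16, 18, 19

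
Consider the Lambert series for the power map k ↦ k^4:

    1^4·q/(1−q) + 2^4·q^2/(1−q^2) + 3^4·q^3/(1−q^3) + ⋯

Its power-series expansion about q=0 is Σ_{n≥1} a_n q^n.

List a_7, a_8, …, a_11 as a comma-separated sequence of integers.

n=7: 7·1 1·7  f→[2401+1]=2402
q^8  k|8↦f(k): 1:1 2:16 4:256 8:4096  a_8=4369
d|9:{9,3,1}  Σf=6561+81+1=6643
n=10: 1·10 2·5 5·2 10·1  f→[1+16+625+10000]=10642
[q^11] f(1)=1,f(11)=14641 ⇒ 14642

2402, 4369, 6643, 10642, 14642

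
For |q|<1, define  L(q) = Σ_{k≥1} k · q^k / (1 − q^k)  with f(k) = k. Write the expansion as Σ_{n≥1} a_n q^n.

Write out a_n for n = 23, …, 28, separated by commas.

24, 60, 31, 42, 40, 56

n=23: 23·1 1·23  f→[23+1]=24
n=24: 24·1 12·2 8·3 6·4 4·6 3·8 2·12 1·24  f→[24+12+8+6+4+3+2+1]=60
q^25  k|25↦f(k): 1:1 5:5 25:25  a_25=31
q^26  k|26↦f(k): 26:26 13:13 2:2 1:1  a_26=42
q^27  k|27↦f(k): 1:1 3:3 9:9 27:27  a_27=40
d|28:{1,2,4,7,14,28}  Σf=1+2+4+7+14+28=56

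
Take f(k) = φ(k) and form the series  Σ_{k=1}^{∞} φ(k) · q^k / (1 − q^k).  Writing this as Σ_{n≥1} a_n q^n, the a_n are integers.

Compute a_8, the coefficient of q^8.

[q^8] φ(1)=1,φ(2)=1,φ(4)=2,φ(8)=4 ⇒ 8

a_8 = 8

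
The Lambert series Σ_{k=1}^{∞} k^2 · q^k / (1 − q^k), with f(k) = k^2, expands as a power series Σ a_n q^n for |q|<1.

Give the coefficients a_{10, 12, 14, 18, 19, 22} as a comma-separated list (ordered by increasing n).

130, 210, 250, 455, 362, 610

n=10: 1·10 2·5 5·2 10·1  f→[1+4+25+100]=130
d|12:{1,2,3,4,6,12}  Σf=1+4+9+16+36+144=210
[q^14] f(14)=196,f(7)=49,f(2)=4,f(1)=1 ⇒ 250
q^18  k|18↦f(k): 18:324 9:81 6:36 3:9 2:4 1:1  a_18=455
n=19: 1·19 19·1  f→[1+361]=362
d|22:{1,2,11,22}  Σf=1+4+121+484=610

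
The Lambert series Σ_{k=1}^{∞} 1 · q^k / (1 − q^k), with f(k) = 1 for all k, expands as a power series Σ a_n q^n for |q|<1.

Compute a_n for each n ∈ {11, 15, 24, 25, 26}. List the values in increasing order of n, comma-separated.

2, 4, 8, 3, 4

n=11: 1·11 11·1  f→[1+1]=2
q^15  k|15↦f(k): 1:1 3:1 5:1 15:1  a_15=4
n=24: 1·24 2·12 3·8 4·6 6·4 8·3 12·2 24·1  f→[1+1+1+1+1+1+1+1]=8
[q^25] f(25)=1,f(5)=1,f(1)=1 ⇒ 3
[q^26] f(1)=1,f(2)=1,f(13)=1,f(26)=1 ⇒ 4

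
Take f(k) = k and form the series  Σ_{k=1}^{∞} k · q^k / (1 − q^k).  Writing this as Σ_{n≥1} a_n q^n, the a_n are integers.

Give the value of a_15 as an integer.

a_15 = 24

d|15:{1,3,5,15}  Σf=1+3+5+15=24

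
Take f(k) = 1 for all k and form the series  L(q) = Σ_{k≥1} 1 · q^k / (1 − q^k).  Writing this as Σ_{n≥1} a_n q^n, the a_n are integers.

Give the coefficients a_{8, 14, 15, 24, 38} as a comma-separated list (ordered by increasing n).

4, 4, 4, 8, 4

n=8: 1·8 2·4 4·2 8·1  f→[1+1+1+1]=4
d|14:{1,2,7,14}  Σf=1+1+1+1=4
n=15: 15·1 5·3 3·5 1·15  f→[1+1+1+1]=4
q^24  k|24↦f(k): 1:1 2:1 3:1 4:1 6:1 8:1 12:1 24:1  a_24=8
[q^38] f(1)=1,f(2)=1,f(19)=1,f(38)=1 ⇒ 4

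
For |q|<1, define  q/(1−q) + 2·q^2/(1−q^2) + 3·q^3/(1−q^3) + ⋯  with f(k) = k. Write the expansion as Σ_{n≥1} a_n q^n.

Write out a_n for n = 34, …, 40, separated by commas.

n=34: 34·1 17·2 2·17 1·34  f→[34+17+2+1]=54
n=35: 35·1 7·5 5·7 1·35  f→[35+7+5+1]=48
n=36: 1·36 2·18 3·12 4·9 6·6 9·4 12·3 18·2 36·1  f→[1+2+3+4+6+9+12+18+36]=91
q^37  k|37↦f(k): 1:1 37:37  a_37=38
q^38  k|38↦f(k): 38:38 19:19 2:2 1:1  a_38=60
n=39: 39·1 13·3 3·13 1·39  f→[39+13+3+1]=56
d|40:{40,20,10,8,5,4,2,1}  Σf=40+20+10+8+5+4+2+1=90

54, 48, 91, 38, 60, 56, 90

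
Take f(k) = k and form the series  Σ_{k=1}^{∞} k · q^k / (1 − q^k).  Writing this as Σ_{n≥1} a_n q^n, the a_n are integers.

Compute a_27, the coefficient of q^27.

a_27 = 40

q^27  k|27↦f(k): 27:27 9:9 3:3 1:1  a_27=40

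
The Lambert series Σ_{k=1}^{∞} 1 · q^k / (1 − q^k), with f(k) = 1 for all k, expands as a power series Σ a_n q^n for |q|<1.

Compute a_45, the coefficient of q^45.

[q^45] f(45)=1,f(15)=1,f(9)=1,f(5)=1,f(3)=1,f(1)=1 ⇒ 6

a_45 = 6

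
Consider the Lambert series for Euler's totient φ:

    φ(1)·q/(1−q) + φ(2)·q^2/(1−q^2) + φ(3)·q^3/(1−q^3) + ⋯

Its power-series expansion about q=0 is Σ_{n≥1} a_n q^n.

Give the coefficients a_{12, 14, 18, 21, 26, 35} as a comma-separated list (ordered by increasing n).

q^12  k|12↦φ(k): 12:4 6:2 4:2 3:2 2:1 1:1  a_12=12
n=14: 14·1 7·2 2·7 1·14  φ→[6+6+1+1]=14
n=18: 18·1 9·2 6·3 3·6 2·9 1·18  φ→[6+6+2+2+1+1]=18
q^21  k|21↦φ(k): 21:12 7:6 3:2 1:1  a_21=21
[q^26] φ(26)=12,φ(13)=12,φ(2)=1,φ(1)=1 ⇒ 26
d|35:{35,7,5,1}  Σφ=24+6+4+1=35

12, 14, 18, 21, 26, 35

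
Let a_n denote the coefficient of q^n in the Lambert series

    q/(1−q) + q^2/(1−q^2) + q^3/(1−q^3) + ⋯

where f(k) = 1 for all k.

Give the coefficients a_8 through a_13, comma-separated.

4, 3, 4, 2, 6, 2

d|8:{1,2,4,8}  Σf=1+1+1+1=4
q^9  k|9↦f(k): 9:1 3:1 1:1  a_9=3
d|10:{1,2,5,10}  Σf=1+1+1+1=4
d|11:{11,1}  Σf=1+1=2
[q^12] f(12)=1,f(6)=1,f(4)=1,f(3)=1,f(2)=1,f(1)=1 ⇒ 6
n=13: 1·13 13·1  f→[1+1]=2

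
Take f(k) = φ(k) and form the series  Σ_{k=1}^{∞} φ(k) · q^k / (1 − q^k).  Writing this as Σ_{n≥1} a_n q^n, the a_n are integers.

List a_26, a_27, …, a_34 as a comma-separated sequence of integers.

n=26: 1·26 2·13 13·2 26·1  φ→[1+1+12+12]=26
[q^27] φ(1)=1,φ(3)=2,φ(9)=6,φ(27)=18 ⇒ 27
d|28:{1,2,4,7,14,28}  Σφ=1+1+2+6+6+12=28
n=29: 1·29 29·1  φ→[1+28]=29
q^30  k|30↦φ(k): 30:8 15:8 10:4 6:2 5:4 3:2 2:1 1:1  a_30=30
n=31: 31·1 1·31  φ→[30+1]=31
[q^32] φ(1)=1,φ(2)=1,φ(4)=2,φ(8)=4,φ(16)=8,φ(32)=16 ⇒ 32
d|33:{1,3,11,33}  Σφ=1+2+10+20=33
d|34:{34,17,2,1}  Σφ=16+16+1+1=34

26, 27, 28, 29, 30, 31, 32, 33, 34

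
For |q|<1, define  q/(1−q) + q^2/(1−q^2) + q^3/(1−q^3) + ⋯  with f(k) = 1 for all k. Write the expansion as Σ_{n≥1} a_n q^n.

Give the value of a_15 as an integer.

a_15 = 4

[q^15] f(1)=1,f(3)=1,f(5)=1,f(15)=1 ⇒ 4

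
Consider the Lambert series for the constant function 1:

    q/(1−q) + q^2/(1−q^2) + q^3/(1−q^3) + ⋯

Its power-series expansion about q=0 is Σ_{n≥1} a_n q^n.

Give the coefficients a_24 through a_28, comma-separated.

8, 3, 4, 4, 6

[q^24] f(1)=1,f(2)=1,f(3)=1,f(4)=1,f(6)=1,f(8)=1,f(12)=1,f(24)=1 ⇒ 8
[q^25] f(25)=1,f(5)=1,f(1)=1 ⇒ 3
[q^26] f(26)=1,f(13)=1,f(2)=1,f(1)=1 ⇒ 4
[q^27] f(1)=1,f(3)=1,f(9)=1,f(27)=1 ⇒ 4
n=28: 28·1 14·2 7·4 4·7 2·14 1·28  f→[1+1+1+1+1+1]=6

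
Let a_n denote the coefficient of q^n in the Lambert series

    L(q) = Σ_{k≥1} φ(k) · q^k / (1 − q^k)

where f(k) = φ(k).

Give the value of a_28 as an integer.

q^28  k|28↦φ(k): 1:1 2:1 4:2 7:6 14:6 28:12  a_28=28

a_28 = 28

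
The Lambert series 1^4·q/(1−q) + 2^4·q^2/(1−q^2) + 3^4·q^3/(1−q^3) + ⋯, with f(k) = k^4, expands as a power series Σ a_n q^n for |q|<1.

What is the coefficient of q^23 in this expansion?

d|23:{23,1}  Σf=279841+1=279842

a_23 = 279842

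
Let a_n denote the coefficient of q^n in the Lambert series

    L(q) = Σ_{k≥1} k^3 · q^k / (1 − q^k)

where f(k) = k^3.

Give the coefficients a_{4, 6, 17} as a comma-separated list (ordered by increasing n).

n=4: 4·1 2·2 1·4  f→[64+8+1]=73
d|6:{1,2,3,6}  Σf=1+8+27+216=252
d|17:{1,17}  Σf=1+4913=4914

73, 252, 4914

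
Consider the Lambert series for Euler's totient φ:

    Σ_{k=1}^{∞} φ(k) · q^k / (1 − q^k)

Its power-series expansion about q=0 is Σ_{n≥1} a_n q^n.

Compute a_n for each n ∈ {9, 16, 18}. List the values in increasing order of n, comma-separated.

[q^9] φ(9)=6,φ(3)=2,φ(1)=1 ⇒ 9
[q^16] φ(1)=1,φ(2)=1,φ(4)=2,φ(8)=4,φ(16)=8 ⇒ 16
[q^18] φ(1)=1,φ(2)=1,φ(3)=2,φ(6)=2,φ(9)=6,φ(18)=6 ⇒ 18

9, 16, 18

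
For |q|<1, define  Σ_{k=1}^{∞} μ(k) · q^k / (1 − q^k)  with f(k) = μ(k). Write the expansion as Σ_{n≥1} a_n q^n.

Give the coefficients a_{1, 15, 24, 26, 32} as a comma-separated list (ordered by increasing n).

1, 0, 0, 0, 0

[q^1] μ(1)=1 ⇒ 1
d|15:{15,5,3,1}  Σμ=1+(-1)+(-1)+1=0
n=24: 1·24 2·12 3·8 4·6 6·4 8·3 12·2 24·1  μ→[1+(-1)+(-1)+0+1+0+0+0]=0
d|26:{26,13,2,1}  Σμ=1+(-1)+(-1)+1=0
n=32: 1·32 2·16 4·8 8·4 16·2 32·1  μ→[1+(-1)+0+0+0+0]=0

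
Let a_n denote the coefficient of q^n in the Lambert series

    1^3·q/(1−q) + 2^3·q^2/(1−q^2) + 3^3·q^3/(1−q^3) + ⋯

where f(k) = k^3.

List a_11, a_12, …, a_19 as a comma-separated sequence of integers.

1332, 2044, 2198, 3096, 3528, 4681, 4914, 6813, 6860

n=11: 1·11 11·1  f→[1+1331]=1332
[q^12] f(12)=1728,f(6)=216,f(4)=64,f(3)=27,f(2)=8,f(1)=1 ⇒ 2044
[q^13] f(13)=2197,f(1)=1 ⇒ 2198
[q^14] f(1)=1,f(2)=8,f(7)=343,f(14)=2744 ⇒ 3096
[q^15] f(15)=3375,f(5)=125,f(3)=27,f(1)=1 ⇒ 3528
n=16: 16·1 8·2 4·4 2·8 1·16  f→[4096+512+64+8+1]=4681
d|17:{17,1}  Σf=4913+1=4914
d|18:{18,9,6,3,2,1}  Σf=5832+729+216+27+8+1=6813
[q^19] f(19)=6859,f(1)=1 ⇒ 6860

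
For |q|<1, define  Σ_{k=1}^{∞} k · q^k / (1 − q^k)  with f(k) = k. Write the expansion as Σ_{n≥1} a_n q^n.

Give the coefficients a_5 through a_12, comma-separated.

d|5:{1,5}  Σf=1+5=6
d|6:{6,3,2,1}  Σf=6+3+2+1=12
q^7  k|7↦f(k): 7:7 1:1  a_7=8
[q^8] f(1)=1,f(2)=2,f(4)=4,f(8)=8 ⇒ 15
[q^9] f(1)=1,f(3)=3,f(9)=9 ⇒ 13
[q^10] f(1)=1,f(2)=2,f(5)=5,f(10)=10 ⇒ 18
d|11:{1,11}  Σf=1+11=12
n=12: 12·1 6·2 4·3 3·4 2·6 1·12  f→[12+6+4+3+2+1]=28

6, 12, 8, 15, 13, 18, 12, 28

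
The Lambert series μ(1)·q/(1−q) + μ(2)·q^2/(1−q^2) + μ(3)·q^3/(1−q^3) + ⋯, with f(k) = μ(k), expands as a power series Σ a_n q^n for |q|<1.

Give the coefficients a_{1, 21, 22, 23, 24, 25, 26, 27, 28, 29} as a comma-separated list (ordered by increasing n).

d|1:{1}  Σμ=1=1
[q^21] μ(21)=1,μ(7)=-1,μ(3)=-1,μ(1)=1 ⇒ 0
[q^22] μ(22)=1,μ(11)=-1,μ(2)=-1,μ(1)=1 ⇒ 0
[q^23] μ(23)=-1,μ(1)=1 ⇒ 0
q^24  k|24↦μ(k): 1:1 2:-1 3:-1 4:0 6:1 8:0 12:0 24:0  a_24=0
[q^25] μ(1)=1,μ(5)=-1,μ(25)=0 ⇒ 0
q^26  k|26↦μ(k): 1:1 2:-1 13:-1 26:1  a_26=0
n=27: 27·1 9·3 3·9 1·27  μ→[0+0+(-1)+1]=0
d|28:{28,14,7,4,2,1}  Σμ=0+1+(-1)+0+(-1)+1=0
n=29: 29·1 1·29  μ→[(-1)+1]=0

1, 0, 0, 0, 0, 0, 0, 0, 0, 0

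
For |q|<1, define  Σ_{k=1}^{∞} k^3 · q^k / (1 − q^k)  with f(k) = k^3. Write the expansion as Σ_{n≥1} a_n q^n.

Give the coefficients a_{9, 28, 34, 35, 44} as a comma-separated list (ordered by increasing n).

757, 25112, 44226, 43344, 97236

n=9: 1·9 3·3 9·1  f→[1+27+729]=757
[q^28] f(28)=21952,f(14)=2744,f(7)=343,f(4)=64,f(2)=8,f(1)=1 ⇒ 25112
q^34  k|34↦f(k): 34:39304 17:4913 2:8 1:1  a_34=44226
d|35:{1,5,7,35}  Σf=1+125+343+42875=43344
n=44: 1·44 2·22 4·11 11·4 22·2 44·1  f→[1+8+64+1331+10648+85184]=97236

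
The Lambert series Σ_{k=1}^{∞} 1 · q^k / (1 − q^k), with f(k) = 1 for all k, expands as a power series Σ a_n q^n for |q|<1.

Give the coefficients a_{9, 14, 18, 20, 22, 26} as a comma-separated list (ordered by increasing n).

3, 4, 6, 6, 4, 4

d|9:{1,3,9}  Σf=1+1+1=3
q^14  k|14↦f(k): 14:1 7:1 2:1 1:1  a_14=4
n=18: 1·18 2·9 3·6 6·3 9·2 18·1  f→[1+1+1+1+1+1]=6
[q^20] f(1)=1,f(2)=1,f(4)=1,f(5)=1,f(10)=1,f(20)=1 ⇒ 6
[q^22] f(22)=1,f(11)=1,f(2)=1,f(1)=1 ⇒ 4
d|26:{26,13,2,1}  Σf=1+1+1+1=4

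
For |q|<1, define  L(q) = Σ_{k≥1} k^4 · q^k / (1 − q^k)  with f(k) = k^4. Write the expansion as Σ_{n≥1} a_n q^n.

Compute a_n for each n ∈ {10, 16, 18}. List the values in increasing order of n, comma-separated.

d|10:{10,5,2,1}  Σf=10000+625+16+1=10642
[q^16] f(1)=1,f(2)=16,f(4)=256,f(8)=4096,f(16)=65536 ⇒ 69905
[q^18] f(1)=1,f(2)=16,f(3)=81,f(6)=1296,f(9)=6561,f(18)=104976 ⇒ 112931

10642, 69905, 112931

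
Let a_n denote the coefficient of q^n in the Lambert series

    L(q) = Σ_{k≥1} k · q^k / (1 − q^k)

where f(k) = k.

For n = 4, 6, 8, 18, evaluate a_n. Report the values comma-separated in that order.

d|4:{4,2,1}  Σf=4+2+1=7
[q^6] f(1)=1,f(2)=2,f(3)=3,f(6)=6 ⇒ 12
n=8: 8·1 4·2 2·4 1·8  f→[8+4+2+1]=15
d|18:{18,9,6,3,2,1}  Σf=18+9+6+3+2+1=39

7, 12, 15, 39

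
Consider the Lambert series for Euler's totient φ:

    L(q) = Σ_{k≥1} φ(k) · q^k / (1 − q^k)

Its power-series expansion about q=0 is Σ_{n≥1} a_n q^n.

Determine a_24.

n=24: 24·1 12·2 8·3 6·4 4·6 3·8 2·12 1·24  φ→[8+4+4+2+2+2+1+1]=24

a_24 = 24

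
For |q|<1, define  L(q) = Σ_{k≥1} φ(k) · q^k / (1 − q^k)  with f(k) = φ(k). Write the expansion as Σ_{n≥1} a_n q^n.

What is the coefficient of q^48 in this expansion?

d|48:{1,2,3,4,6,8,12,16,24,48}  Σφ=1+1+2+2+2+4+4+8+8+16=48

a_48 = 48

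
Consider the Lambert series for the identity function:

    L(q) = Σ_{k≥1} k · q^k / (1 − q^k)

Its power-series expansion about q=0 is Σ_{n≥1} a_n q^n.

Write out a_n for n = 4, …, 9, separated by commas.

7, 6, 12, 8, 15, 13

[q^4] f(1)=1,f(2)=2,f(4)=4 ⇒ 7
[q^5] f(1)=1,f(5)=5 ⇒ 6
d|6:{6,3,2,1}  Σf=6+3+2+1=12
q^7  k|7↦f(k): 7:7 1:1  a_7=8
d|8:{8,4,2,1}  Σf=8+4+2+1=15
d|9:{9,3,1}  Σf=9+3+1=13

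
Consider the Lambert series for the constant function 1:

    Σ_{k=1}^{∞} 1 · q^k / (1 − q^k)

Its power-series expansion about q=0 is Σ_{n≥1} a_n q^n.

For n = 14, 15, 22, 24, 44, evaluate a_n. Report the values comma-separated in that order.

n=14: 14·1 7·2 2·7 1·14  f→[1+1+1+1]=4
d|15:{15,5,3,1}  Σf=1+1+1+1=4
d|22:{1,2,11,22}  Σf=1+1+1+1=4
n=24: 1·24 2·12 3·8 4·6 6·4 8·3 12·2 24·1  f→[1+1+1+1+1+1+1+1]=8
[q^44] f(1)=1,f(2)=1,f(4)=1,f(11)=1,f(22)=1,f(44)=1 ⇒ 6

4, 4, 4, 8, 6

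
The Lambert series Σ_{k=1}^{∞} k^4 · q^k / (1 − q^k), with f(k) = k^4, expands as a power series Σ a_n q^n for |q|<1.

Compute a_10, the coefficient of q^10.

d|10:{10,5,2,1}  Σf=10000+625+16+1=10642

a_10 = 10642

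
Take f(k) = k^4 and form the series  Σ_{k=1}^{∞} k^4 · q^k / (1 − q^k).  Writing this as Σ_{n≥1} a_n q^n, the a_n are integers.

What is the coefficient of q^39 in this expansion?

n=39: 1·39 3·13 13·3 39·1  f→[1+81+28561+2313441]=2342084

a_39 = 2342084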